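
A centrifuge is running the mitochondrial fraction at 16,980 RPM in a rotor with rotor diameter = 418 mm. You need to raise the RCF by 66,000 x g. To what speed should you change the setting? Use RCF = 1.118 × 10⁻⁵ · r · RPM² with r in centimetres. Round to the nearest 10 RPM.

23890 RPM

r = 418 mm / 2 = 209 mm = 20.9 cm
Current RCF = 1.118 × 10⁻⁵ × 20.9 × (16980)² = 1.118 × 10⁻⁵ × 20.9 × 288,320,400 ≈ 67,369.5 × g
Target RCF = 67,369.5 + 66,000 = 133,369.5 × g
N² = 133,369.5 / (23.3662 × 10⁻⁵) = 570,779,588
N ≈ √570,779,588 ≈ 23,891.0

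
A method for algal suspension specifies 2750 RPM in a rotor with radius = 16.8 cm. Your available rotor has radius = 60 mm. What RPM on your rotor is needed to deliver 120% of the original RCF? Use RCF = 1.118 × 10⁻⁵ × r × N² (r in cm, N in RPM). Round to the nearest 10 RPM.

5040 RPM

RCF = 1.118 × 10⁻⁵ × r × N²
RCF_original = 1.118 × 10⁻⁵ × 16.8 × (2750)² = 1.118 × 10⁻⁵ × 16.8 × 7,562,500 ≈ 1,420.4 × g
Target RCF = 1.2 × 1,420.4 ≈ 1,704.5 × g
Your rotor: r = 60 mm = 6.0 cm
1,704.5 = 1.118 × 10⁻⁵ × 6 × N²
N² = 1,704.5 / (6.708 × 10⁻⁵) = 25,409,958
N ≈ √25,409,958 ≈ 5,040.8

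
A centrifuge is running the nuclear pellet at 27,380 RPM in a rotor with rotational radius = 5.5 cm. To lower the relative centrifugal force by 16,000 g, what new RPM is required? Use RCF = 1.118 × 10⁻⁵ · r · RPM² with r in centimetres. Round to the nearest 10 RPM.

N₂ ≈ 22120 RPM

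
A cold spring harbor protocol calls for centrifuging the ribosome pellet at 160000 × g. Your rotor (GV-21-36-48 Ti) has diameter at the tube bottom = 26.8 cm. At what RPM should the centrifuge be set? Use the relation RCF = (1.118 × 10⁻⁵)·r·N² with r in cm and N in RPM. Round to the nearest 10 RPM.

r = 26.8 / 2 = 13.4 cm
160,000 = 1.118 × 10⁻⁵ × 13.4 × N²
N² = 160,000 / (14.9812 × 10⁻⁵) = 1,068,005,233
N ≈ √1,068,005,233 ≈ 32,680.3

≈ 32680 RPM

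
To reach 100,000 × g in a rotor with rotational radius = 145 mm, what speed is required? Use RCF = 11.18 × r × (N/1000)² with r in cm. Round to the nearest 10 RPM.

N ≈ 24840 RPM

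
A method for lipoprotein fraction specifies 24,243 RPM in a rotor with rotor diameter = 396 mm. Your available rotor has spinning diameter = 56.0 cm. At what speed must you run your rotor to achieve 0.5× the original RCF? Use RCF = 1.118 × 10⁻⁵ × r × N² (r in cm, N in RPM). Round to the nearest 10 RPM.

Original rotor: r = 396 mm / 2 = 198 mm = 19.8 cm
RCF = 1.118 × 10⁻⁵ × r × N²
RCF_original = 1.118 × 10⁻⁵ × 19.8 × (24243)² = 1.118 × 10⁻⁵ × 19.8 × 587,723,049 ≈ 130,100.7 × g
Target RCF = 0.5 × 130,100.7 ≈ 65,050.3 × g
Your rotor: r = 56.0 / 2 = 28 cm
65,050.3 = 1.118 × 10⁻⁵ × 28 × N²
N² = 65,050.3 / (31.304 × 10⁻⁵) = 207,801,878
N ≈ √207,801,878 ≈ 14,415.3

14420 RPM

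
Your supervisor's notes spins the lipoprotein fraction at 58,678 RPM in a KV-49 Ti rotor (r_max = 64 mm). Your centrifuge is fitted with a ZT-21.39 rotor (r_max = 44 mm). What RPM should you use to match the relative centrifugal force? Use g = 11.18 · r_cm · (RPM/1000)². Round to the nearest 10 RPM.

70770 RPM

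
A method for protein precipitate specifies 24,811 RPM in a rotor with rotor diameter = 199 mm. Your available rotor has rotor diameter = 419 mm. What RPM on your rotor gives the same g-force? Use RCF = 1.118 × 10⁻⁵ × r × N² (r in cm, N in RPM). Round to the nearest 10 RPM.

≈ 17100 RPM

Original rotor: r = 199 mm / 2 = 99.5 mm = 9.95 cm
RCF_original = 1.118 × 10⁻⁵ × 9.95 × (24811)² = 1.118 × 10⁻⁵ × 9.95 × 615,585,721 ≈ 68,478.4 × g
Your rotor: r = 419 mm / 2 = 209.5 mm = 20.95 cm
68,478.4 = 1.118 × 10⁻⁵ × 20.95 × N²
N² = 68,478.4 / (23.4221 × 10⁻⁵) = 292,366,611
N ≈ √292,366,611 ≈ 17,098.7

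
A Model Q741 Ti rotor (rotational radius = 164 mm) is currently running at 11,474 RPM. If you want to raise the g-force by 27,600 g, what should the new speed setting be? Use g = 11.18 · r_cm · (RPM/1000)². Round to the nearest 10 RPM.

r = 164 mm = 16.4 cm
Current RCF = 11.18 × 16.4 × (11.474)² = 11.18 × 16.4 × 131.652676 ≈ 24,138.8 × g
Target RCF = 24,138.8 + 27,600 = 51,738.8 × g
(N/1000)² = 51,738.8 / 183.352 = 282.1829
N = 1000 × √282.1829 ≈ 16,798.3

N₂ ≈ 16800 RPM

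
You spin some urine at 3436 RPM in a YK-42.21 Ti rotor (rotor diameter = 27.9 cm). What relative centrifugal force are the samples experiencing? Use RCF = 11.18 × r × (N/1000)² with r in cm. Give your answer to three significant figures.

r = 27.9 / 2 = 13.95 cm
RCF = 11.18 × r × (N/1000)²
RCF = 11.18 × 13.95 × (3.436)² = 11.18 × 13.95 × 11.806096 ≈ 1,841.3 × g

1840 g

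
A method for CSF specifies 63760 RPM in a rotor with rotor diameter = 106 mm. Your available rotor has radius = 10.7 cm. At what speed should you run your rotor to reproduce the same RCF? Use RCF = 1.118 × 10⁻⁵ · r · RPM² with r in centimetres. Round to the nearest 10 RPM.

Original rotor: r = 106 mm / 2 = 53 mm = 5.3 cm
RCF = 1.118 × 10⁻⁵ × r × N²
RCF_original = 1.118 × 10⁻⁵ × 5.3 × (63760)² = 1.118 × 10⁻⁵ × 5.3 × 4,065,337,600 ≈ 240,887.5 × g
240,887.5 = 1.118 × 10⁻⁵ × 10.7 × N²
N² = 240,887.5 / (11.9626 × 10⁻⁵) = 2,013,671,777
N ≈ √2,013,671,777 ≈ 44,874.0

≈ 44870 RPM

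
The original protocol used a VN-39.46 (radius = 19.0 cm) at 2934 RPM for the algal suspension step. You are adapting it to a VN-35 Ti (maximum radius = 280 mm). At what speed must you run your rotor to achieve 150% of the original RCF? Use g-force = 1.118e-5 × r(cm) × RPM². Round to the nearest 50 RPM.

≈ 2950 RPM

RCF_original = 1.118 × 10⁻⁵ × 19 × (2934)² = 1.118 × 10⁻⁵ × 19 × 8,608,356 ≈ 1,828.6 × g
Target RCF = 1.5 × 1,828.6 ≈ 2,742.9 × g
Your rotor: r = 280 mm = 28.0 cm
2,742.9 = 1.118 × 10⁻⁵ × 28 × N²
N² = 2,742.9 / (31.304 × 10⁻⁵) = 8,762,139
N ≈ √8,762,139 ≈ 2,960.1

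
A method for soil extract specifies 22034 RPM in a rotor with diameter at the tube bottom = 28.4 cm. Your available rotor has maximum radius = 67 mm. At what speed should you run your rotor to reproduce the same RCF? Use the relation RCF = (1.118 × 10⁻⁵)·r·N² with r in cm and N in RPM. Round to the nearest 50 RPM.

32100 RPM

Original rotor: r = 28.4 / 2 = 14.2 cm
RCF_original = 1.118 × 10⁻⁵ × 14.2 × (22034)² = 1.118 × 10⁻⁵ × 14.2 × 485,497,156 ≈ 77,075.6 × g
Your rotor: r = 67 mm = 6.7 cm
77,075.6 = 1.118 × 10⁻⁵ × 6.7 × N²
N² = 77,075.6 / (7.4906 × 10⁻⁵) = 1,028,964,302
N ≈ √1,028,964,302 ≈ 32,077.5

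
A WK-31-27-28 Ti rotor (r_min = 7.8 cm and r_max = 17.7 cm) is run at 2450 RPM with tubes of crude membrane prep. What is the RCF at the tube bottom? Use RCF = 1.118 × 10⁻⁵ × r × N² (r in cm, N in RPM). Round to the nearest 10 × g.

RCF ≈ 1190 ×g

Use r_max = 17.7 cm.
RCF = 1.118 × 10⁻⁵ × r × N²
RCF = 1.118 × 10⁻⁵ × 17.7 × (2450)² = 1.118 × 10⁻⁵ × 17.7 × 6,002,500 ≈ 1,187.8 × g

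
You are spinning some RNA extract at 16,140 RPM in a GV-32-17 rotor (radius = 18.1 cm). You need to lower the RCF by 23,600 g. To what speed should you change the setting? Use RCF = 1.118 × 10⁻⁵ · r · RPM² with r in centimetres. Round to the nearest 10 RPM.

Current RCF = 1.118 × 10⁻⁵ × 18.1 × (16140)² = 1.118 × 10⁻⁵ × 18.1 × 260,499,600 ≈ 52,714.2 × g
Target RCF = 52,714.2 − 23,600 = 29,114.2 × g
N² = 29,114.2 / (20.2358 × 10⁻⁵) = 143,874,717
N ≈ √143,874,717 ≈ 11,994.8

11990 RPM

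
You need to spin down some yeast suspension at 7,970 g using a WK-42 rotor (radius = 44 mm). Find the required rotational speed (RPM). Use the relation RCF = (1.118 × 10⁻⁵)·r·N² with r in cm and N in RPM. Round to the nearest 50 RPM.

≈ 12750 RPM

r = 44 mm = 4.4 cm
RCF = 1.118 × 10⁻⁵ × r × N²
7,970 = 1.118 × 10⁻⁵ × 4.4 × N²
N² = 7,970 / (4.9192 × 10⁻⁵) = 162,018,214
N ≈ √162,018,214 ≈ 12,728.6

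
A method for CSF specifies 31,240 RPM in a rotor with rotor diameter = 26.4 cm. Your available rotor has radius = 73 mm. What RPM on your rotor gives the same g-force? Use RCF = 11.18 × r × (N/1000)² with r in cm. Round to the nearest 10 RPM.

Original rotor: r = 26.4 / 2 = 13.2 cm
RCF_original = 11.18 × 13.2 × (31.24)² = 11.18 × 13.2 × 975.9376 ≈ 144,025 × g
Your rotor: r = 73 mm = 7.3 cm
144,025 = 11.18 × 7.3 × (N/1000)²
(N/1000)² = 144,025 / 81.614 = 1764.709
N = 1000 × √1764.709 ≈ 42,008.4

≈ 42010 RPM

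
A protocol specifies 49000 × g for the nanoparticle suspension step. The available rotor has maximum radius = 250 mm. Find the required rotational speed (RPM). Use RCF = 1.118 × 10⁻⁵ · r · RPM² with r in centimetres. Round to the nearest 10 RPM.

r = 250 mm = 25.0 cm
49,000 = 1.118 × 10⁻⁵ × 25 × N²
N² = 49,000 / (27.95 × 10⁻⁵) = 175,313,059
N ≈ √175,313,059 ≈ 13,240.6

≈ 13240 RPM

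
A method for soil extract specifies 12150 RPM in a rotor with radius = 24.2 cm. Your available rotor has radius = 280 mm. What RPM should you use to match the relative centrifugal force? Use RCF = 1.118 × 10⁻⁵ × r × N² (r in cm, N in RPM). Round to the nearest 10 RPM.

RCF_original = 1.118 × 10⁻⁵ × 24.2 × (12150)² = 1.118 × 10⁻⁵ × 24.2 × 147,622,500 ≈ 39,940.2 × g
Your rotor: r = 280 mm = 28.0 cm
39,940.2 = 1.118 × 10⁻⁵ × 28 × N²
N² = 39,940.2 / (31.304 × 10⁻⁵) = 127,588,168
N ≈ √127,588,168 ≈ 11,295.5

11300 RPM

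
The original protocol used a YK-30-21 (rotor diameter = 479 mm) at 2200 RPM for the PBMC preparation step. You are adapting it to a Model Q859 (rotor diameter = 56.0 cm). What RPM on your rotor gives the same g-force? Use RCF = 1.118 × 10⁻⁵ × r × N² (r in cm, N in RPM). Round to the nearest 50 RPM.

Original rotor: r = 479 mm / 2 = 239.5 mm = 23.95 cm
RCF_original = 1.118 × 10⁻⁵ × 23.95 × (2200)² = 1.118 × 10⁻⁵ × 23.95 × 4,840,000 ≈ 1,296 × g
Your rotor: r = 56.0 / 2 = 28 cm
1,296 = 1.118 × 10⁻⁵ × 28 × N²
N² = 1,296 / (31.304 × 10⁻⁵) = 4,140,046
N ≈ √4,140,046 ≈ 2,034.7

2050 RPM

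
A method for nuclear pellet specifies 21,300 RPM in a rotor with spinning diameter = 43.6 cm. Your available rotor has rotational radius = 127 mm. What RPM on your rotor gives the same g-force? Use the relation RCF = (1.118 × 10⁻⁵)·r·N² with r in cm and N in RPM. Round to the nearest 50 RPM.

Original rotor: r = 43.6 / 2 = 21.8 cm
RCF = 1.118 × 10⁻⁵ × r × N²
RCF_original = 1.118 × 10⁻⁵ × 21.8 × (21300)² = 1.118 × 10⁻⁵ × 21.8 × 453,690,000 ≈ 110,575.1 × g
Your rotor: r = 127 mm = 12.7 cm
110,575.1 = 1.118 × 10⁻⁵ × 12.7 × N²
N² = 110,575.1 / (14.1986 × 10⁻⁵) = 778,774,668
N ≈ √778,774,668 ≈ 27,906.5

27900 RPM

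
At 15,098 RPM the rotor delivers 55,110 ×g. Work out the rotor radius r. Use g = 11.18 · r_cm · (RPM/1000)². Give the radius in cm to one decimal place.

55110 = 11.18 × r × (15.098)²
r = 55110 / (11.18 × 227.949604) = 55110 / 2548.477 ≈ 21.625 cm

≈ 21.6 cm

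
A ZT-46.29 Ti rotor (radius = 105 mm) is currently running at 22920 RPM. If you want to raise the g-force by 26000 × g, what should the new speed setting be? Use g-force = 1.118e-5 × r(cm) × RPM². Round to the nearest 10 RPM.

r = 105 mm = 10.5 cm
Current RCF = 1.118 × 10⁻⁵ × 10.5 × (22920)² = 1.118 × 10⁻⁵ × 10.5 × 525,326,400 ≈ 61,668.1 × g
Target RCF = 61,668.1 + 26,000 = 87,668.1 × g
N² = 87,668.1 / (11.739 × 10⁻⁵) = 746,810,631
N ≈ √746,810,631 ≈ 27,327.8

N₂ ≈ 27330 RPM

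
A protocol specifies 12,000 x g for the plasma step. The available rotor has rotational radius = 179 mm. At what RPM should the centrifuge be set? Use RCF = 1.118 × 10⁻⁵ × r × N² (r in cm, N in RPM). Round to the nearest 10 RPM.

r = 179 mm = 17.9 cm
12,000 = 1.118 × 10⁻⁵ × 17.9 × N²
N² = 12,000 / (20.0122 × 10⁻⁵) = 59,963,422
N ≈ √59,963,422 ≈ 7,743.6

7740 RPM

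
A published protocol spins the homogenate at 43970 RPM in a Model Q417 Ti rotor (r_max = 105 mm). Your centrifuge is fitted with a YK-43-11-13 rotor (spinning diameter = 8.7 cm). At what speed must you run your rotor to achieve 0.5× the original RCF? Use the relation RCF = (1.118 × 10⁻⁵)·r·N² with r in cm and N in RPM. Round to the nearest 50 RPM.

Original rotor: r = 105 mm = 10.5 cm
RCF_original = 1.118 × 10⁻⁵ × 10.5 × (43970)² = 1.118 × 10⁻⁵ × 10.5 × 1,933,360,900 ≈ 226,957.2 × g
Target RCF = 0.5 × 226,957.2 ≈ 113,478.6 × g
Your rotor: r = 8.7 / 2 = 4.35 cm
113,478.6 = 1.118 × 10⁻⁵ × 4.35 × N²
N² = 113,478.6 / (4.8633 × 10⁻⁵) = 2,333,366,233
N ≈ √2,333,366,233 ≈ 48,304.9

48300 RPM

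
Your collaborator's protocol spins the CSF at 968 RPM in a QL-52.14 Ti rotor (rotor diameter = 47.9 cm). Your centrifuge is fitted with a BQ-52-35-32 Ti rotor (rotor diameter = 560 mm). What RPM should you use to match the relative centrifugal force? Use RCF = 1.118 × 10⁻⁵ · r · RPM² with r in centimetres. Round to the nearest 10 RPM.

900 RPM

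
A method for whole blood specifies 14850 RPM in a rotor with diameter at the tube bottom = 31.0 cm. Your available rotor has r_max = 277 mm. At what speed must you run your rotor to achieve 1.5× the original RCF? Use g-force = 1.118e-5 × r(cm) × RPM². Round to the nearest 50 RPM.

≈ 13600 RPM

Original rotor: r = 31.0 / 2 = 15.5 cm
RCF_original = 1.118 × 10⁻⁵ × 15.5 × (14850)² = 1.118 × 10⁻⁵ × 15.5 × 220,522,500 ≈ 38,214.3 × g
Target RCF = 1.5 × 38,214.3 ≈ 57,321.5 × g
Your rotor: r = 277 mm = 27.7 cm
57,321.5 = 1.118 × 10⁻⁵ × 27.7 × N²
N² = 57,321.5 / (30.9686 × 10⁻⁵) = 185,095,548
N ≈ √185,095,548 ≈ 13,605.0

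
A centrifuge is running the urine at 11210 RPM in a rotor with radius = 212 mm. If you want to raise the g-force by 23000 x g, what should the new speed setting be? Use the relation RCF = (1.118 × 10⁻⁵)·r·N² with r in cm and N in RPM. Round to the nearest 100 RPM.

14900 RPM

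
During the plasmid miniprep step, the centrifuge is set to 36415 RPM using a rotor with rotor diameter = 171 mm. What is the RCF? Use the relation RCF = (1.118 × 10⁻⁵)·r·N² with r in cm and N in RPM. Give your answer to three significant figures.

r = 171 mm / 2 = 85.5 mm = 8.55 cm
RCF = 1.118 × 10⁻⁵ × 8.55 × (36415)² = 1.118 × 10⁻⁵ × 8.55 × 1,326,052,225 ≈ 126,756 × g

RCF ≈ 127000 × g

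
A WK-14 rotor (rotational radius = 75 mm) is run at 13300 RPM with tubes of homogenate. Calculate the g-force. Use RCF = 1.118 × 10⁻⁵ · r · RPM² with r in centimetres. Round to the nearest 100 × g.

14800 x g

r = 75 mm = 7.5 cm
RCF = 1.118 × 10⁻⁵ × r × N²
RCF = 1.118 × 10⁻⁵ × 7.5 × (13300)² = 1.118 × 10⁻⁵ × 7.5 × 176,890,000 ≈ 14,832.2 × g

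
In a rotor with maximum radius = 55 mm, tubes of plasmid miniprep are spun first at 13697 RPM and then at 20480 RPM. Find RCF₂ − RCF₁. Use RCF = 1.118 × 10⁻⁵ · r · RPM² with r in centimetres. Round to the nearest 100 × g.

14300 x g

r = 55 mm = 5.5 cm
RCF₁ = 1.118 × 10⁻⁵ × 5.5 × (13697)² = 1.118 × 10⁻⁵ × 5.5 × 187,607,809 ≈ 11,536 × g
RCF₂ = 1.118 × 10⁻⁵ × 5.5 × (20480)² = 1.118 × 10⁻⁵ × 5.5 × 419,430,400 ≈ 25,790.8 × g
Increase = 25,790.8 − 11,536 = 14,254.8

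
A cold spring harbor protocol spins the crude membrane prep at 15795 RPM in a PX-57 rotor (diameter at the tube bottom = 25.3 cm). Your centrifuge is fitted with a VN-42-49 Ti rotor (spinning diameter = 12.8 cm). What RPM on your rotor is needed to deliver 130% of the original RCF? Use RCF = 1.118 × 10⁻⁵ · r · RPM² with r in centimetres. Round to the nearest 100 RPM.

≈ 25300 RPM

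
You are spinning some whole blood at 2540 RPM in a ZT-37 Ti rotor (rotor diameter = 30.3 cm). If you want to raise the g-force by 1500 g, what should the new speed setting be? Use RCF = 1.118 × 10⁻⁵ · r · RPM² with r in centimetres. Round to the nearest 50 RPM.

3900 RPM

r = 30.3 / 2 = 15.15 cm
Current RCF = 1.118 × 10⁻⁵ × 15.15 × (2540)² = 1.118 × 10⁻⁵ × 15.15 × 6,451,600 ≈ 1,092.8 × g
Target RCF = 1,092.8 + 1,500 = 2,592.8 × g
N² = 2,592.8 / (16.9377 × 10⁻⁵) = 15,307,864
N ≈ √15,307,864 ≈ 3,912.5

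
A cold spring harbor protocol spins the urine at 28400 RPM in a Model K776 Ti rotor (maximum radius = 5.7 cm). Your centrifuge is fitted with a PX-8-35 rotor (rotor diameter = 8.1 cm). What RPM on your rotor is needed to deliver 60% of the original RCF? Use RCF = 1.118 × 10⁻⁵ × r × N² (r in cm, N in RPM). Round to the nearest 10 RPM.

RCF = 1.118 × 10⁻⁵ × r × N²
RCF_original = 1.118 × 10⁻⁵ × 5.7 × (28400)² = 1.118 × 10⁻⁵ × 5.7 × 806,560,000 ≈ 51,398.8 × g
Target RCF = 0.6 × 51,398.8 ≈ 30,839.3 × g
Your rotor: r = 8.1 / 2 = 4.05 cm
30,839.3 = 1.118 × 10⁻⁵ × 4.05 × N²
N² = 30,839.3 / (4.5279 × 10⁻⁵) = 681,094,989
N ≈ √681,094,989 ≈ 26,097.8

≈ 26100 RPM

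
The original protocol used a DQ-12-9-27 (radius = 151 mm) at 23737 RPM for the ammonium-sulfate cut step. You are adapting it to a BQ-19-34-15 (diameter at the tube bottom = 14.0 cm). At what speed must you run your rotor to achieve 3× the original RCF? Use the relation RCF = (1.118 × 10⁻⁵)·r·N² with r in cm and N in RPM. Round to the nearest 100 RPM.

60400 RPM

Original rotor: r = 151 mm = 15.1 cm
RCF_original = 1.118 × 10⁻⁵ × 15.1 × (23737)² = 1.118 × 10⁻⁵ × 15.1 × 563,445,169 ≈ 95,119.7 × g
Target RCF = 3 × 95,119.7 ≈ 285,359.1 × g
Your rotor: r = 14.0 / 2 = 7 cm
285,359.1 = 1.118 × 10⁻⁵ × 7 × N²
N² = 285,359.1 / (7.826 × 10⁻⁵) = 3,646,295,681
N ≈ √3,646,295,681 ≈ 60,384.6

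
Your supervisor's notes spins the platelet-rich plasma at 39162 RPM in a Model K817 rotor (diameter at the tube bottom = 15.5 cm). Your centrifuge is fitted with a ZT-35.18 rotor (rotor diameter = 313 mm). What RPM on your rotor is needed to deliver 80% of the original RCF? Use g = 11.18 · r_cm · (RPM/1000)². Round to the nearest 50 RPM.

Original rotor: r = 15.5 / 2 = 7.75 cm
RCF_original = 11.18 × 7.75 × (39.162)² = 11.18 × 7.75 × 1,533.662244 ≈ 132,884.2 × g
Target RCF = 0.8 × 132,884.2 ≈ 106,307.4 × g
Your rotor: r = 313 mm / 2 = 156.5 mm = 15.65 cm
106,307.4 = 11.18 × 15.65 × (N/1000)²
(N/1000)² = 106,307.4 / 174.967 = 607.5854
N = 1000 × √607.5854 ≈ 24,649.2

≈ 24650 RPM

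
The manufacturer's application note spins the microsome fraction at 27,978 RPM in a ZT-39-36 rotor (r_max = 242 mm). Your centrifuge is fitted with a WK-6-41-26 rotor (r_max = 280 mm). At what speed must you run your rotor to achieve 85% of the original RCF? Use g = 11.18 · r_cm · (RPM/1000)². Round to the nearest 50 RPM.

24000 RPM

Original rotor: r = 242 mm = 24.2 cm
RCF_original = 11.18 × 24.2 × (27.978)² = 11.18 × 24.2 × 782.768484 ≈ 211,782.7 × g
Target RCF = 0.85 × 211,782.7 ≈ 180,015.3 × g
Your rotor: r = 280 mm = 28.0 cm
180,015.3 = 11.18 × 28 × (N/1000)²
(N/1000)² = 180,015.3 / 313.04 = 575.0553
N = 1000 × √575.0553 ≈ 23,980.3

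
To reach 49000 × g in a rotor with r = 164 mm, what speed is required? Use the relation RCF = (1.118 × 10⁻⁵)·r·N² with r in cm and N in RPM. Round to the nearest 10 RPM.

16350 RPM

r = 164 mm = 16.4 cm
RCF = 1.118 × 10⁻⁵ × r × N²
49,000 = 1.118 × 10⁻⁵ × 16.4 × N²
N² = 49,000 / (18.3352 × 10⁻⁵) = 267,245,517
N ≈ √267,245,517 ≈ 16,347.6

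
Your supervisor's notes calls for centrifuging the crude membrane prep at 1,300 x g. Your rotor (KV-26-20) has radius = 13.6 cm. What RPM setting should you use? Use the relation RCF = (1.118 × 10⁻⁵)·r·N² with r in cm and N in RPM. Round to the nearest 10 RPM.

1,300 = 1.118 × 10⁻⁵ × 13.6 × N²
N² = 1,300 / (15.2048 × 10⁻⁵) = 8,549,932
N ≈ √8,549,932 ≈ 2,924.0

≈ 2920 RPM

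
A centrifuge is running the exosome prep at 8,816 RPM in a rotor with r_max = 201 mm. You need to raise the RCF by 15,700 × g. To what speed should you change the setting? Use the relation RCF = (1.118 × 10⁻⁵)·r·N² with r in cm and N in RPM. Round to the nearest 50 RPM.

r = 201 mm = 20.1 cm
Current RCF = 1.118 × 10⁻⁵ × 20.1 × (8816)² = 1.118 × 10⁻⁵ × 20.1 × 77,721,856 ≈ 17,465.5 × g
Target RCF = 17,465.5 + 15,700 = 33,165.5 × g
N² = 33,165.5 / (22.4718 × 10⁻⁵) = 147,587,198
N ≈ √147,587,198 ≈ 12,148.5

12150 RPM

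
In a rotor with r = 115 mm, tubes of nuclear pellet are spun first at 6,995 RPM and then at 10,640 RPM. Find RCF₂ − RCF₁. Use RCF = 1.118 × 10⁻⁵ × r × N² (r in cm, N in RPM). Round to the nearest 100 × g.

r = 115 mm = 11.5 cm
RCF₁ = 1.118 × 10⁻⁵ × 11.5 × (6995)² = 1.118 × 10⁻⁵ × 11.5 × 48,930,025 ≈ 6,290.9 × g
RCF₂ = 1.118 × 10⁻⁵ × 11.5 × (10640)² = 1.118 × 10⁻⁵ × 11.5 × 113,209,600 ≈ 14,555.4 × g
Increase = 14,555.4 − 6,290.9 = 8,264.5

8300 x g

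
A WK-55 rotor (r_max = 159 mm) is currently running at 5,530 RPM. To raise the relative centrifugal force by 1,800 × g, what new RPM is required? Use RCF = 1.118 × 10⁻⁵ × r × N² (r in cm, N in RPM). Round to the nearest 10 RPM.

r = 159 mm = 15.9 cm
Current RCF = 1.118 × 10⁻⁵ × 15.9 × (5530)² = 1.118 × 10⁻⁵ × 15.9 × 30,580,900 ≈ 5,436.1 × g
Target RCF = 5,436.1 + 1,800 = 7,236.1 × g
N² = 7,236.1 / (17.7762 × 10⁻⁵) = 40,706,675
N ≈ √40,706,675 ≈ 6,380.2

≈ 6380 RPM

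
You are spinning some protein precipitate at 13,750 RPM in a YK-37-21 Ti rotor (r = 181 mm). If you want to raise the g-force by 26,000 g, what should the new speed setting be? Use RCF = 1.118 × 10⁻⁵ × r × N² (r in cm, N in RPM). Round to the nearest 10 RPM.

≈ 17820 RPM

r = 181 mm = 18.1 cm
Current RCF = 1.118 × 10⁻⁵ × 18.1 × (13750)² = 1.118 × 10⁻⁵ × 18.1 × 189,062,500 ≈ 38,258.3 × g
Target RCF = 38,258.3 + 26,000 = 64,258.3 × g
N² = 64,258.3 / (20.2358 × 10⁻⁵) = 317,547,614
N ≈ √317,547,614 ≈ 17,819.9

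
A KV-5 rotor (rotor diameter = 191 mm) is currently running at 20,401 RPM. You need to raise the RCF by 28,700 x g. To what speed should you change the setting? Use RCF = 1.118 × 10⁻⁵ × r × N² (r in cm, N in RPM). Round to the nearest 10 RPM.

≈ 26170 RPM

r = 191 mm / 2 = 95.5 mm = 9.55 cm
Current RCF = 1.118 × 10⁻⁵ × 9.55 × (20401)² = 1.118 × 10⁻⁵ × 9.55 × 416,200,801 ≈ 44,437.3 × g
Target RCF = 44,437.3 + 28,700 = 73,137.3 × g
N² = 73,137.3 / (10.6769 × 10⁻⁵) = 685,005,011
N ≈ √685,005,011 ≈ 26,172.6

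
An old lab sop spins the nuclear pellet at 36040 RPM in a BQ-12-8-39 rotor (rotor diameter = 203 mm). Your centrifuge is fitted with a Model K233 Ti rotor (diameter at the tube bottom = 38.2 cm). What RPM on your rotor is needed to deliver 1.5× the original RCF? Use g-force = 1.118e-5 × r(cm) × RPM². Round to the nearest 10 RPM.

32180 RPM

Original rotor: r = 203 mm / 2 = 101.5 mm = 10.15 cm
RCF_original = 1.118 × 10⁻⁵ × 10.15 × (36040)² = 1.118 × 10⁻⁵ × 10.15 × 1,298,881,600 ≈ 147,393.2 × g
Target RCF = 1.5 × 147,393.2 ≈ 221,089.8 × g
Your rotor: r = 38.2 / 2 = 19.1 cm
221,089.8 = 1.118 × 10⁻⁵ × 19.1 × N²
N² = 221,089.8 / (21.3538 × 10⁻⁵) = 1,035,365,134
N ≈ √1,035,365,134 ≈ 32,177.1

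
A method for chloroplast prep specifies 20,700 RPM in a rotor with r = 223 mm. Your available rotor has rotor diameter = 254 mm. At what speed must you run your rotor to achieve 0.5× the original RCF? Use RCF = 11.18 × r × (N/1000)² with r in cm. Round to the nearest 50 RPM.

≈ 19400 RPM

Original rotor: r = 223 mm = 22.3 cm
RCF_original = 11.18 × 22.3 × (20.7)² = 11.18 × 22.3 × 428.49 ≈ 106,828.6 × g
Target RCF = 0.5 × 106,828.6 ≈ 53,414.3 × g
Your rotor: r = 254 mm / 2 = 127 mm = 12.7 cm
53,414.3 = 11.18 × 12.7 × (N/1000)²
(N/1000)² = 53,414.3 / 141.986 = 376.1941
N = 1000 × √376.1941 ≈ 19,395.7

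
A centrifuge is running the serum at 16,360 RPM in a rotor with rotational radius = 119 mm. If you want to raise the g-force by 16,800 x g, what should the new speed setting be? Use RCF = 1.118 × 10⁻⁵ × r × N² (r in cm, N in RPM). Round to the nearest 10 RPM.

r = 119 mm = 11.9 cm
Current RCF = 1.118 × 10⁻⁵ × 11.9 × (16360)² = 1.118 × 10⁻⁵ × 11.9 × 267,649,600 ≈ 35,608.6 × g
Target RCF = 35,608.6 + 16,800 = 52,408.6 × g
N² = 52,408.6 / (13.3042 × 10⁻⁵) = 393,925,227
N ≈ √393,925,227 ≈ 19,847.5

N₂ ≈ 19850 RPM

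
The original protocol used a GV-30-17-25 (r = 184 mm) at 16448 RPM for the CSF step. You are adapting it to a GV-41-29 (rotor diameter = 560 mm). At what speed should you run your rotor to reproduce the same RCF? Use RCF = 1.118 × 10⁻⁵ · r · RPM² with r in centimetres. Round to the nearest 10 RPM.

≈ 13330 RPM

Original rotor: r = 184 mm = 18.4 cm
RCF = 1.118 × 10⁻⁵ × r × N²
RCF_original = 1.118 × 10⁻⁵ × 18.4 × (16448)² = 1.118 × 10⁻⁵ × 18.4 × 270,536,704 ≈ 55,652.6 × g
Your rotor: r = 560 mm / 2 = 280 mm = 28 cm
55,652.6 = 1.118 × 10⁻⁵ × 28 × N²
N² = 55,652.6 / (31.304 × 10⁻⁵) = 177,781,114
N ≈ √177,781,114 ≈ 13,333.5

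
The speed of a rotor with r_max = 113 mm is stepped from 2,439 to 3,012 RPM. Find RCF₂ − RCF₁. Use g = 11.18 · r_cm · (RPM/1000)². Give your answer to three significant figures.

r = 113 mm = 11.3 cm
RCF₁ = 11.18 × 11.3 × (2.439)² = 11.18 × 11.3 × 5.948721 ≈ 751.5 × g
RCF₂ = 11.18 × 11.3 × (3.012)² = 11.18 × 11.3 × 9.072144 ≈ 1,146.1 × g
Increase = 1,146.1 − 751.5 = 394.6

395 × g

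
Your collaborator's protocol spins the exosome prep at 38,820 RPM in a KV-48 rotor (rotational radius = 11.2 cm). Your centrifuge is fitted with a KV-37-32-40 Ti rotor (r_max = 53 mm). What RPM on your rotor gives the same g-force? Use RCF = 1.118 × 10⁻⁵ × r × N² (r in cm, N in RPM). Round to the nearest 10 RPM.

≈ 56430 RPM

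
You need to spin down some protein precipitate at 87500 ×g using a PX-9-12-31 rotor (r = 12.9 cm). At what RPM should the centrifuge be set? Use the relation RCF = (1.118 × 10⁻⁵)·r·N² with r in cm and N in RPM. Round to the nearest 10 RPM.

N ≈ 24630 RPM

87,500 = 1.118 × 10⁻⁵ × 12.9 × N²
N² = 87,500 / (14.4222 × 10⁻⁵) = 606,703,554
N ≈ √606,703,554 ≈ 24,631.4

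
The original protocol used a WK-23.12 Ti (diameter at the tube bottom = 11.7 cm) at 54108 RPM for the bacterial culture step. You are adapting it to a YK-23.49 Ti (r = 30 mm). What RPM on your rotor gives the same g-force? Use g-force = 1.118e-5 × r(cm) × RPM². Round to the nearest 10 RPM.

Original rotor: r = 11.7 / 2 = 5.85 cm
RCF_original = 1.118 × 10⁻⁵ × 5.85 × (54108)² = 1.118 × 10⁻⁵ × 5.85 × 2,927,675,664 ≈ 191,478.8 × g
Your rotor: r = 30 mm = 3.0 cm
191,478.8 = 1.118 × 10⁻⁵ × 3 × N²
N² = 191,478.8 / (3.354 × 10⁻⁵) = 5,708,968,396
N ≈ √5,708,968,396 ≈ 75,557.7

75560 RPM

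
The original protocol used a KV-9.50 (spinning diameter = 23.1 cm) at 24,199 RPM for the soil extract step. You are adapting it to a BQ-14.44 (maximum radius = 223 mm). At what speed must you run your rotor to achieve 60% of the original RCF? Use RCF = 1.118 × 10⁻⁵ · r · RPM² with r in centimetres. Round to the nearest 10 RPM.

Original rotor: r = 23.1 / 2 = 11.55 cm
RCF_original = 1.118 × 10⁻⁵ × 11.55 × (24199)² = 1.118 × 10⁻⁵ × 11.55 × 585,591,601 ≈ 75,616.9 × g
Target RCF = 0.6 × 75,616.9 ≈ 45,370.1 × g
Your rotor: r = 223 mm = 22.3 cm
45,370.1 = 1.118 × 10⁻⁵ × 22.3 × N²
N² = 45,370.1 / (24.9314 × 10⁻⁵) = 181,979,752
N ≈ √181,979,752 ≈ 13,490.0

≈ 13490 RPM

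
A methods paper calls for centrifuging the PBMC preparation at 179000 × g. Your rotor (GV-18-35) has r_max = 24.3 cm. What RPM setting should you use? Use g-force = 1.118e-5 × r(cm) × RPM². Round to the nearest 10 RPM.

179,000 = 1.118 × 10⁻⁵ × 24.3 × N²
N² = 179,000 / (27.1674 × 10⁻⁵) = 658,877,920
N ≈ √658,877,920 ≈ 25,668.6

25670 RPM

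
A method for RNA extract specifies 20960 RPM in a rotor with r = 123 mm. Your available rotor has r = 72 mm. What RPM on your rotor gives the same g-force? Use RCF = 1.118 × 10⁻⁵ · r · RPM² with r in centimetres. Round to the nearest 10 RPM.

Original rotor: r = 123 mm = 12.3 cm
RCF_original = 1.118 × 10⁻⁵ × 12.3 × (20960)² = 1.118 × 10⁻⁵ × 12.3 × 439,321,600 ≈ 60,412.9 × g
Your rotor: r = 72 mm = 7.2 cm
60,412.9 = 1.118 × 10⁻⁵ × 7.2 × N²
N² = 60,412.9 / (8.0496 × 10⁻⁵) = 750,508,100
N ≈ √750,508,100 ≈ 27,395.4

27400 RPM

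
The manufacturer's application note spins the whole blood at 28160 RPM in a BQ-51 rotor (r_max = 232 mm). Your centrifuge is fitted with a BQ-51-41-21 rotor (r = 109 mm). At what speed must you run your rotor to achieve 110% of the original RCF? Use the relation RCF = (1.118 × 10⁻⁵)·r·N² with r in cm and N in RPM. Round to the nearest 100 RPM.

43100 RPM

Original rotor: r = 232 mm = 23.2 cm
RCF_original = 1.118 × 10⁻⁵ × 23.2 × (28160)² = 1.118 × 10⁻⁵ × 23.2 × 792,985,600 ≈ 205,681.4 × g
Target RCF = 1.1 × 205,681.4 ≈ 226,249.5 × g
Your rotor: r = 109 mm = 10.9 cm
226,249.5 = 1.118 × 10⁻⁵ × 10.9 × N²
N² = 226,249.5 / (12.1862 × 10⁻⁵) = 1,856,604,192
N ≈ √1,856,604,192 ≈ 43,088.3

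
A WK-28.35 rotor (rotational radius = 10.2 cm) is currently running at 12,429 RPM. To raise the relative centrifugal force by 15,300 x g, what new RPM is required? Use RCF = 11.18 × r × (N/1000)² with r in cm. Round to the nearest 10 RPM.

≈ 16990 RPM

Current RCF = 11.18 × 10.2 × (12.429)² = 11.18 × 10.2 × 154.480041 ≈ 17,616.3 × g
Target RCF = 17,616.3 + 15,300 = 32,916.3 × g
(N/1000)² = 32,916.3 / 114.036 = 288.6483
N = 1000 × √288.6483 ≈ 16,989.7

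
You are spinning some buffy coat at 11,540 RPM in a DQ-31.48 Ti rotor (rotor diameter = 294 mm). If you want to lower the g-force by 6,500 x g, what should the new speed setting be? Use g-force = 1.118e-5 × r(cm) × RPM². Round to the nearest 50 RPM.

r = 294 mm / 2 = 147 mm = 14.7 cm
Current RCF = 1.118 × 10⁻⁵ × 14.7 × (11540)² = 1.118 × 10⁻⁵ × 14.7 × 133,171,600 ≈ 21,886.2 × g
Target RCF = 21,886.2 − 6,500 = 15,386.2 × g
N² = 15,386.2 / (16.4346 × 10⁻⁵) = 93,620,776
N ≈ √93,620,776 ≈ 9,675.8

≈ 9700 RPM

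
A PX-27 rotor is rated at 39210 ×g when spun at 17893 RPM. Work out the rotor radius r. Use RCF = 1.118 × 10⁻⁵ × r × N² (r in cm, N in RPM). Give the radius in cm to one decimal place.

RCF = 1.118 × 10⁻⁵ × r × N²
39210 = 1.118 × 10⁻⁵ × r × (17893)²
r = 39210 / (1.118 × 10⁻⁵ × 320,159,449) = 39210 / 3579.383 ≈ 10.954 cm

≈ 11.0 cm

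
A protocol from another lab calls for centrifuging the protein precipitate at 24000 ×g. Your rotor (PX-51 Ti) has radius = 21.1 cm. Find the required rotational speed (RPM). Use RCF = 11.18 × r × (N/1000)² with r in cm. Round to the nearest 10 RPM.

RCF = 11.18 × r × (N/1000)²
24,000 = 11.18 × 21.1 × (N/1000)²
(N/1000)² = 24,000 / 235.898 = 101.7389
N = 1000 × √101.7389 ≈ 10,086.6

N ≈ 10090 RPM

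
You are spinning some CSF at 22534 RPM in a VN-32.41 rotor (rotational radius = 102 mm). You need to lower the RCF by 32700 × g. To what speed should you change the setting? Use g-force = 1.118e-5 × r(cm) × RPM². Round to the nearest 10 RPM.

r = 102 mm = 10.2 cm
Current RCF = 1.118 × 10⁻⁵ × 10.2 × (22534)² = 1.118 × 10⁻⁵ × 10.2 × 507,781,156 ≈ 57,905.3 × g
Target RCF = 57,905.3 − 32,700 = 25,205.3 × g
N² = 25,205.3 / (11.4036 × 10⁻⁵) = 221,029,324
N ≈ √221,029,324 ≈ 14,867.1

N₂ ≈ 14870 RPM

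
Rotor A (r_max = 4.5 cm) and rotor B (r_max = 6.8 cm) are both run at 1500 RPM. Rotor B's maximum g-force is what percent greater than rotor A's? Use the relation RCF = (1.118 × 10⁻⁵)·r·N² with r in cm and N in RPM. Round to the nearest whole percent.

51%

At equal RPM, RCF scales linearly with r: ratio = 6.8 / 4.5 = 1.5111.
So rotor B delivers 51.1% more g-force.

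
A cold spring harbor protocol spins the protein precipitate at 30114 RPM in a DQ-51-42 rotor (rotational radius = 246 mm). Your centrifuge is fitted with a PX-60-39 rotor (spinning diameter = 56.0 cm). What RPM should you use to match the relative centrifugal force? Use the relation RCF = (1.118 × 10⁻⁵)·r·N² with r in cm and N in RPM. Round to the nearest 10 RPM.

Original rotor: r = 246 mm = 24.6 cm
RCF_original = 1.118 × 10⁻⁵ × 24.6 × (30114)² = 1.118 × 10⁻⁵ × 24.6 × 906,852,996 ≈ 249,410 × g
Your rotor: r = 56.0 / 2 = 28 cm
249,410 = 1.118 × 10⁻⁵ × 28 × N²
N² = 249,410 / (31.304 × 10⁻⁵) = 796,735,242
N ≈ √796,735,242 ≈ 28,226.5

28230 RPM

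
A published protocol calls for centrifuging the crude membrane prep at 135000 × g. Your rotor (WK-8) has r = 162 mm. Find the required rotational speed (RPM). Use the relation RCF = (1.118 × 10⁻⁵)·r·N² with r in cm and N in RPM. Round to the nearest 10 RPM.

r = 162 mm = 16.2 cm
135,000 = 1.118 × 10⁻⁵ × 16.2 × N²
N² = 135,000 / (18.1116 × 10⁻⁵) = 745,378,652
N ≈ √745,378,652 ≈ 27,301.6

≈ 27300 RPM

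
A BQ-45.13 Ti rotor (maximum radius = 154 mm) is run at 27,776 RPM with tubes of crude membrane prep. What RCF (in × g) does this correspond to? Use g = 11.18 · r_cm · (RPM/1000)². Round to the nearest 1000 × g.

≈ 133000 × g

r = 154 mm = 15.4 cm
RCF = 11.18 × 15.4 × (27.776)² = 11.18 × 15.4 × 771.506176 ≈ 132,831.8 × g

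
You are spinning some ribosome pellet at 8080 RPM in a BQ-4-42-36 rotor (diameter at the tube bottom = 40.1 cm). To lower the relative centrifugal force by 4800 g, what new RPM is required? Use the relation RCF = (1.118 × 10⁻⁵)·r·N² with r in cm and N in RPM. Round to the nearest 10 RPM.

r = 40.1 / 2 = 20.05 cm
Current RCF = 1.118 × 10⁻⁵ × 20.05 × (8080)² = 1.118 × 10⁻⁵ × 20.05 × 65,286,400 ≈ 14,634.5 × g
Target RCF = 14,634.5 − 4,800 = 9,834.5 × g
N² = 9,834.5 / (22.4159 × 10⁻⁵) = 43,872,876
N ≈ √43,872,876 ≈ 6,623.7

6620 RPM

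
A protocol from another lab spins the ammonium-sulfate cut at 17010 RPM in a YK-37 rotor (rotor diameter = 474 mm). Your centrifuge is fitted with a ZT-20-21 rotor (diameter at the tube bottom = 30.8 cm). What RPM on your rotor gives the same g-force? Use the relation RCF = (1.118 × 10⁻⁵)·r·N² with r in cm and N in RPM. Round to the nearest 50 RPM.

Original rotor: r = 474 mm / 2 = 237 mm = 23.7 cm
RCF_original = 1.118 × 10⁻⁵ × 23.7 × (17010)² = 1.118 × 10⁻⁵ × 23.7 × 289,340,100 ≈ 76,665.3 × g
Your rotor: r = 30.8 / 2 = 15.4 cm
76,665.3 = 1.118 × 10⁻⁵ × 15.4 × N²
N² = 76,665.3 / (17.2172 × 10⁻⁵) = 445,283,205
N ≈ √445,283,205 ≈ 21,101.7

≈ 21100 RPM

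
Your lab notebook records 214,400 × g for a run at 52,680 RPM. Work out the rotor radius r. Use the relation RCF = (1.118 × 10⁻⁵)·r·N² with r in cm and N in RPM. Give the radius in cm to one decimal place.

RCF = 1.118 × 10⁻⁵ × r × N²
214400 = 1.118 × 10⁻⁵ × r × (52680)²
r = 214400 / (1.118 × 10⁻⁵ × 2,775,182,400) = 214400 / 31026.54 ≈ 6.910 cm

≈ 6.9 cm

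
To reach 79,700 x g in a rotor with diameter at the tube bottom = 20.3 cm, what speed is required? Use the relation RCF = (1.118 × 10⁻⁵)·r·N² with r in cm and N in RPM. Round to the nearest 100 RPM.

r = 20.3 / 2 = 10.15 cm
79,700 = 1.118 × 10⁻⁵ × 10.15 × N²
N² = 79,700 / (11.3477 × 10⁻⁵) = 702,344,969
N ≈ √702,344,969 ≈ 26,501.8

≈ 26500 RPM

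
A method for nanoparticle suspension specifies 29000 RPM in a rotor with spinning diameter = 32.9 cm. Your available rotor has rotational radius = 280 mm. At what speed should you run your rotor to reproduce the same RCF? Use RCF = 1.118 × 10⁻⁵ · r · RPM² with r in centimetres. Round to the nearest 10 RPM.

≈ 22230 RPM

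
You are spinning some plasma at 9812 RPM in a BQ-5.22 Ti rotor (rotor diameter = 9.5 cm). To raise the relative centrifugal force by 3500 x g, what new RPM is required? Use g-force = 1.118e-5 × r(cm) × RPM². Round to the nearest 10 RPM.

12740 RPM

r = 9.5 / 2 = 4.75 cm
Current RCF = 1.118 × 10⁻⁵ × 4.75 × (9812)² = 1.118 × 10⁻⁵ × 4.75 × 96,275,344 ≈ 5,112.7 × g
Target RCF = 5,112.7 + 3,500 = 8,612.7 × g
N² = 8,612.7 / (5.3105 × 10⁻⁵) = 162,182,469
N ≈ √162,182,469 ≈ 12,735.1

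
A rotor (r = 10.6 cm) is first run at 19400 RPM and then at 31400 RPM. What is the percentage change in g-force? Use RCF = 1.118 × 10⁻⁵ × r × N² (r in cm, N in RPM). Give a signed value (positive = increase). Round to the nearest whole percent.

+162%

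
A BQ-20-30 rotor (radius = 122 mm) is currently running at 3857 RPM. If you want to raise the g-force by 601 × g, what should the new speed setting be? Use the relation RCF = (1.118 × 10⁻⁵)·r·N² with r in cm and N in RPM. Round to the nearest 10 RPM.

r = 122 mm = 12.2 cm
Current RCF = 1.118 × 10⁻⁵ × 12.2 × (3857)² = 1.118 × 10⁻⁵ × 12.2 × 14,876,449 ≈ 2,029.1 × g
Target RCF = 2,029.1 + 601 = 2,630.1 × g
N² = 2,630.1 / (13.6396 × 10⁻⁵) = 19,282,824
N ≈ √19,282,824 ≈ 4,391.2

N₂ ≈ 4390 RPM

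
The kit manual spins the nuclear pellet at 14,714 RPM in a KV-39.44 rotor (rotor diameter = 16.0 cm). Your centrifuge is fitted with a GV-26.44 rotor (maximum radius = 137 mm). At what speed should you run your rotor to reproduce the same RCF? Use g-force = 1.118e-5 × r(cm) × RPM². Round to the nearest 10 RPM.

11240 RPM

Original rotor: r = 16.0 / 2 = 8 cm
RCF_original = 1.118 × 10⁻⁵ × 8 × (14714)² = 1.118 × 10⁻⁵ × 8 × 216,501,796 ≈ 19,363.9 × g
Your rotor: r = 137 mm = 13.7 cm
19,363.9 = 1.118 × 10⁻⁵ × 13.7 × N²
N² = 19,363.9 / (15.3166 × 10⁻⁵) = 126,424,272
N ≈ √126,424,272 ≈ 11,243.9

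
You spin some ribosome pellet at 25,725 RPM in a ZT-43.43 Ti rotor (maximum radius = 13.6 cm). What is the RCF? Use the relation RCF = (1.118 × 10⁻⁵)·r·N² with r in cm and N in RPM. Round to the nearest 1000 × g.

RCF = 1.118 × 10⁻⁵ × r × N²
RCF = 1.118 × 10⁻⁵ × 13.6 × (25725)² = 1.118 × 10⁻⁵ × 13.6 × 661,775,625 ≈ 100,621.7 × g

≈ 101000 × g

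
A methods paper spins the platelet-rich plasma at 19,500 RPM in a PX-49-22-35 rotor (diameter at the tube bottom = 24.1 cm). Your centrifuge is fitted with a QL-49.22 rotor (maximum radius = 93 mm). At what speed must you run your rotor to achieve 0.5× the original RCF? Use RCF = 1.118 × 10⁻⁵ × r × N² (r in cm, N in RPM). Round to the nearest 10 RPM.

15700 RPM

Original rotor: r = 24.1 / 2 = 12.05 cm
RCF_original = 1.118 × 10⁻⁵ × 12.05 × (19500)² = 1.118 × 10⁻⁵ × 12.05 × 380,250,000 ≈ 51,226.9 × g
Target RCF = 0.5 × 51,226.9 ≈ 25,613.5 × g
Your rotor: r = 93 mm = 9.3 cm
25,613.5 = 1.118 × 10⁻⁵ × 9.3 × N²
N² = 25,613.5 / (10.3974 × 10⁻⁵) = 246,345,240
N ≈ √246,345,240 ≈ 15,695.4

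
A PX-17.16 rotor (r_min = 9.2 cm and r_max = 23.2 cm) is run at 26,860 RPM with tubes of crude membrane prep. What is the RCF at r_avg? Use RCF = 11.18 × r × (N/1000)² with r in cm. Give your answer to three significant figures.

≈ 131000 x g

r_avg = (9.2 + 23.2) / 2 = 16.2 cm
RCF = 11.18 × 16.2 × (26.86)² = 11.18 × 16.2 × 721.4596 ≈ 130,667.9 × g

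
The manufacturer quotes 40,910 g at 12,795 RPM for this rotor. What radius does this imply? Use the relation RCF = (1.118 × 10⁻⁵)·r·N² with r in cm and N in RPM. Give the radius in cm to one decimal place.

40910 = 1.118 × 10⁻⁵ × r × (12795)²
r = 40910 / (1.118 × 10⁻⁵ × 163,712,025) = 40910 / 1830.3 ≈ 22.352 cm

r ≈ 22.4 cm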